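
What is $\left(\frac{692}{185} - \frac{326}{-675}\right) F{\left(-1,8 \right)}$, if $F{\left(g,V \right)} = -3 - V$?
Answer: $- \frac{1160302}{24975} \approx -46.459$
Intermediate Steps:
$\left(\frac{692}{185} - \frac{326}{-675}\right) F{\left(-1,8 \right)} = \left(\frac{692}{185} - \frac{326}{-675}\right) \left(-3 - 8\right) = \left(692 \cdot \frac{1}{185} - - \frac{326}{675}\right) \left(-3 - 8\right) = \left(\frac{692}{185} + \frac{326}{675}\right) \left(-11\right) = \frac{105482}{24975} \left(-11\right) = - \frac{1160302}{24975}$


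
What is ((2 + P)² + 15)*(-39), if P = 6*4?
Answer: -26949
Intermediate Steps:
P = 24
((2 + P)² + 15)*(-39) = ((2 + 24)² + 15)*(-39) = (26² + 15)*(-39) = (676 + 15)*(-39) = 691*(-39) = -26949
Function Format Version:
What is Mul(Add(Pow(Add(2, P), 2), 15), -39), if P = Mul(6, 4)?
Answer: -26949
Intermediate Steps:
P = 24
Mul(Add(Pow(Add(2, P), 2), 15), -39) = Mul(Add(Pow(Add(2, 24), 2), 15), -39) = Mul(Add(Pow(26, 2), 15), -39) = Mul(Add(676, 15), -39) = Mul(691, -39) = -26949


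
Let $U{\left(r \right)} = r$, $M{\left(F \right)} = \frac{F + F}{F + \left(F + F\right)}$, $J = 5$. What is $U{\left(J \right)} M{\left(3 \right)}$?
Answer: $\frac{10}{3} \approx 3.3333$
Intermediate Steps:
$M{\left(F \right)} = \frac{2}{3}$ ($M{\left(F \right)} = \frac{2 F}{F + 2 F} = \frac{2 F}{3 F} = 2 F \frac{1}{3 F} = \frac{2}{3}$)
$U{\left(J \right)} M{\left(3 \right)} = 5 \cdot \frac{2}{3} = \frac{10}{3}$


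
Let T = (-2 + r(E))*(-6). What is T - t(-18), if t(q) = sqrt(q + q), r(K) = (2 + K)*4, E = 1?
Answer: -60 - 6*I ≈ -60.0 - 6.0*I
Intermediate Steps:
r(K) = 8 + 4*K
t(q) = sqrt(2)*sqrt(q) (t(q) = sqrt(2*q) = sqrt(2)*sqrt(q))
T = -60 (T = (-2 + (8 + 4*1))*(-6) = (-2 + (8 + 4))*(-6) = (-2 + 12)*(-6) = 10*(-6) = -60)
T - t(-18) = -60 - sqrt(2)*sqrt(-18) = -60 - sqrt(2)*3*I*sqrt(2) = -60 - 6*I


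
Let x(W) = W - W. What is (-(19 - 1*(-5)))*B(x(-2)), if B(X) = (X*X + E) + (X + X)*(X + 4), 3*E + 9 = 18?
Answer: -72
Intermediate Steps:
x(W) = 0
E = 3 (E = -3 + (⅓)*18 = -3 + 6 = 3)
B(X) = 3 + X² + 2*X*(4 + X) (B(X) = (X*X + 3) + (X + X)*(X + 4) = (X² + 3) + (2*X)*(4 + X) = (3 + X²) + 2*X*(4 + X) = 3 + X² + 2*X*(4 + X))
(-(19 - 1*(-5)))*B(x(-2)) = (-(19 - 1*(-5)))*(3 + 3*0² + 8*0) = (-(19 + 5))*(3 + 3*0 + 0) = (-1*24)*(3 + 0 + 0) = -24*3 = -72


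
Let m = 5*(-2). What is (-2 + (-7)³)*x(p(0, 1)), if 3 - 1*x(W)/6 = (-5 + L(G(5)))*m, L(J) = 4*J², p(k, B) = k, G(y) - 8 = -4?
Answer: -1227510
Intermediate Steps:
G(y) = 4 (G(y) = 8 - 4 = 4)
m = -10
x(W) = 3558 (x(W) = 18 - 6*(-5 + 4*4²)*(-10) = 18 - 6*(-5 + 4*16)*(-10) = 18 - 6*(-5 + 64)*(-10) = 18 - 354*(-10) = 18 - 6*(-590) = 18 + 3540 = 3558)
(-2 + (-7)³)*x(p(0, 1)) = (-2 + (-7)³)*3558 = (-2 - 343)*3558 = -345*3558 = -1227510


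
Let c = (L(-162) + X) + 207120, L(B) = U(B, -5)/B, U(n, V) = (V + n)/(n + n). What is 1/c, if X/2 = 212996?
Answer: 52488/33230782489 ≈ 1.5795e-6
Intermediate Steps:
U(n, V) = (V + n)/(2*n) (U(n, V) = (V + n)/((2*n)) = (V + n)*(1/(2*n)) = (V + n)/(2*n))
X = 425992 (X = 2*212996 = 425992)
L(B) = (-5 + B)/(2*B²) (L(B) = ((-5 + B)/(2*B))/B = (-5 + B)/(2*B²))
c = 33230782489/52488 (c = ((½)*(-5 - 162)/(-162)² + 425992) + 207120 = ((½)*(1/26244)*(-167) + 425992) + 207120 = (-167/52488 + 425992) + 207120 = 22359467929/52488 + 207120 = 33230782489/52488 ≈ 6.3311e+5)
1/c = 1/(33230782489/52488) = 52488/33230782489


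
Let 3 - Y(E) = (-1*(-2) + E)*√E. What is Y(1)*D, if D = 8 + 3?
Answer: 0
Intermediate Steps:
D = 11
Y(E) = 3 - √E*(2 + E) (Y(E) = 3 - (-1*(-2) + E)*√E = 3 - (2 + E)*√E = 3 - √E*(2 + E))
Y(1)*D = (3 - 1^(3/2) - 2*√1)*11 = (3 - 1*1 - 2*1)*11 = (3 - 1 - 2)*11 = 0*11 = 0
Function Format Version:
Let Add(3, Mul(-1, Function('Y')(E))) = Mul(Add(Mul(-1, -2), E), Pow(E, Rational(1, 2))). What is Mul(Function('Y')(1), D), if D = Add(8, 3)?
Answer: 0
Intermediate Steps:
D = 11
Function('Y')(E) = Add(3, Mul(-1, Pow(E, Rational(1, 2)), Add(2, E))) (Function('Y')(E) = Add(3, Mul(-1, Mul(Add(Mul(-1, -2), E), Pow(E, Rational(1, 2))))) = Add(3, Mul(-1, Mul(Add(2, E), Pow(E, Rational(1, 2))))) = Add(3, Mul(-1, Mul(Pow(E, Rational(1, 2)), Add(2, E)))) = Add(3, Mul(-1, Pow(E, Rational(1, 2)), Add(2, E))))
Mul(Function('Y')(1), D) = Mul(Add(3, Mul(-1, Pow(1, Rational(3, 2))), Mul(-2, Pow(1, Rational(1, 2)))), 11) = Mul(Add(3, Mul(-1, 1), Mul(-2, 1)), 11) = Mul(Add(3, -1, -2), 11) = Mul(0, 11) = 0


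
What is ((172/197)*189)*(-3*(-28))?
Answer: 2730672/197 ≈ 13861.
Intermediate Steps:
((172/197)*189)*(-3*(-28)) = ((172*(1/197))*189)*84 = ((172/197)*189)*84 = (32508/197)*84 = 2730672/197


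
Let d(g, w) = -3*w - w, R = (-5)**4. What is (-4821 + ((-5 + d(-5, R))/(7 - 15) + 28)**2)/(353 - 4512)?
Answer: -7138897/266176 ≈ -26.820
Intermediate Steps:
R = 625
d(g, w) = -4*w
(-4821 + ((-5 + d(-5, R))/(7 - 15) + 28)**2)/(353 - 4512) = (-4821 + ((-5 - 4*625)/(7 - 15) + 28)**2)/(353 - 4512) = (-4821 + ((-5 - 2500)/(-8) + 28)**2)/(-4159) = (-4821 + (-2505*(-1/8) + 28)**2)*(-1/4159) = (-4821 + (2505/8 + 28)**2)*(-1/4159) = (-4821 + (2729/8)**2)*(-1/4159) = (-4821 + 7447441/64)*(-1/4159) = (7138897/64)*(-1/4159) = -7138897/266176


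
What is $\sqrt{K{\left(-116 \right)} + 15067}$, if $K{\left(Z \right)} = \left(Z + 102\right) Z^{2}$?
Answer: $i \sqrt{173317} \approx 416.31 i$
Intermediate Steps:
$K{\left(Z \right)} = Z^{2} \left(102 + Z\right)$ ($K{\left(Z \right)} = \left(102 + Z\right) Z^{2} = Z^{2} \left(102 + Z\right)$)
$\sqrt{K{\left(-116 \right)} + 15067} = \sqrt{\left(-116\right)^{2} \left(102 - 116\right) + 15067} = \sqrt{13456 \left(-14\right) + 15067} = \sqrt{-188384 + 15067} = \sqrt{-173317} = i \sqrt{173317}$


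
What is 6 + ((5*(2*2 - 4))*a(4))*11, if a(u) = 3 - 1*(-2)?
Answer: 6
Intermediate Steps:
a(u) = 5 (a(u) = 3 + 2 = 5)
6 + ((5*(2*2 - 4))*a(4))*11 = 6 + ((5*(2*2 - 4))*5)*11 = 6 + ((5*(4 - 4))*5)*11 = 6 + ((5*0)*5)*11 = 6 + (0*5)*11 = 6 + 0*11 = 6 + 0 = 6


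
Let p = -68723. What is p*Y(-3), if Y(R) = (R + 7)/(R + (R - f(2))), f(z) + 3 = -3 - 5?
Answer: -274892/5 ≈ -54978.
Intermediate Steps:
f(z) = -11 (f(z) = -3 + (-3 - 5) = -3 - 8 = -11)
Y(R) = (7 + R)/(11 + 2*R) (Y(R) = (R + 7)/(R + (R - 1*(-11))) = (7 + R)/(R + (R + 11)) = (7 + R)/(R + (11 + R)) = (7 + R)/(11 + 2*R))
p*Y(-3) = -68723*(7 - 3)/(11 + 2*(-3)) = -68723*4/(11 - 6) = -68723*4/5 = -68723*⅘ = -274892/5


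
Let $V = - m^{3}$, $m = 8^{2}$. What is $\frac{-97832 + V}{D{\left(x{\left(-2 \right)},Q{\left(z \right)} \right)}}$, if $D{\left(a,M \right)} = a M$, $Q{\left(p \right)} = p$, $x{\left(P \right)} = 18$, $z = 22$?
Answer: $- \frac{29998}{33} \approx -909.03$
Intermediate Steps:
$m = 64$
$D{\left(a,M \right)} = M a$
$V = -262144$ ($V = - 64^{3} = \left(-1\right) 262144 = -262144$)
$\frac{-97832 + V}{D{\left(x{\left(-2 \right)},Q{\left(z \right)} \right)}} = \frac{-97832 - 262144}{22 \cdot 18} = - \frac{359976}{396} = \left(-359976\right) \frac{1}{396} = - \frac{29998}{33}$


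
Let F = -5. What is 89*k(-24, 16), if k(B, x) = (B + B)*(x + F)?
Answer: -46992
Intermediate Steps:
k(B, x) = 2*B*(-5 + x) (k(B, x) = (B + B)*(x - 5) = (2*B)*(-5 + x) = 2*B*(-5 + x))
89*k(-24, 16) = 89*(2*(-24)*(-5 + 16)) = 89*(2*(-24)*11) = 89*(-528) = -46992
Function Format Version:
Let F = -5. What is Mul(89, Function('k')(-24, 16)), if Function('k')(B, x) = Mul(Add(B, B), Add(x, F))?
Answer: -46992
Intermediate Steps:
Function('k')(B, x) = Mul(2, B, Add(-5, x)) (Function('k')(B, x) = Mul(Add(B, B), Add(x, -5)) = Mul(Mul(2, B), Add(-5, x)) = Mul(2, B, Add(-5, x)))
Mul(89, Function('k')(-24, 16)) = Mul(89, Mul(2, -24, Add(-5, 16))) = Mul(89, Mul(2, -24, 11)) = Mul(89, -528) = -46992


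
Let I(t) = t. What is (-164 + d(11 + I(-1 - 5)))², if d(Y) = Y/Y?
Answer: 26569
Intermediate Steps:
d(Y) = 1
(-164 + d(11 + I(-1 - 5)))² = (-164 + 1)² = (-163)² = 26569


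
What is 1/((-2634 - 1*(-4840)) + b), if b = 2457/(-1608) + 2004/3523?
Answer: 1888328/4163840375 ≈ 0.00045351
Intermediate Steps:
b = -1811193/1888328 (b = 2457*(-1/1608) + 2004*(1/3523) = -819/536 + 2004/3523 = -1811193/1888328 ≈ -0.95915)
1/((-2634 - 1*(-4840)) + b) = 1/((-2634 - 1*(-4840)) - 1811193/1888328) = 1/((-2634 + 4840) - 1811193/1888328) = 1/(2206 - 1811193/1888328) = 1/(4163840375/1888328) = 1888328/4163840375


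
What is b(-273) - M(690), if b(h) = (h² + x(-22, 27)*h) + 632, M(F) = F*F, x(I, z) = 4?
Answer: -402031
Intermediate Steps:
M(F) = F²
b(h) = 632 + h² + 4*h (b(h) = (h² + 4*h) + 632 = 632 + h² + 4*h)
b(-273) - M(690) = (632 + (-273)² + 4*(-273)) - 1*690² = (632 + 74529 - 1092) - 1*476100 = 74069 - 476100 = -402031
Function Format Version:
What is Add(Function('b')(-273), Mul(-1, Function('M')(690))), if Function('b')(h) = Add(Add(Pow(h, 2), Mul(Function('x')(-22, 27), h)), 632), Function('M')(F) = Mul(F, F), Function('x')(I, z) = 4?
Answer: -402031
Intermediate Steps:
Function('M')(F) = Pow(F, 2)
Function('b')(h) = Add(632, Pow(h, 2), Mul(4, h)) (Function('b')(h) = Add(Add(Pow(h, 2), Mul(4, h)), 632) = Add(632, Pow(h, 2), Mul(4, h)))
Add(Function('b')(-273), Mul(-1, Function('M')(690))) = Add(Add(632, Pow(-273, 2), Mul(4, -273)), Mul(-1, Pow(690, 2))) = Add(Add(632, 74529, -1092), Mul(-1, 476100)) = Add(74069, -476100) = -402031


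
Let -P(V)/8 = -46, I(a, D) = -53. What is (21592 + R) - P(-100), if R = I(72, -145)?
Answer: 21171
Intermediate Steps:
R = -53
P(V) = 368 (P(V) = -8*(-46) = 368)
(21592 + R) - P(-100) = (21592 - 53) - 1*368 = 21539 - 368 = 21171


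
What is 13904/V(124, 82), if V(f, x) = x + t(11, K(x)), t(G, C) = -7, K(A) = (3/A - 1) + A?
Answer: 13904/75 ≈ 185.39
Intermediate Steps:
K(A) = -1 + A + 3/A (K(A) = (-1 + 3/A) + A = -1 + A + 3/A)
V(f, x) = -7 + x (V(f, x) = x - 7 = -7 + x)
13904/V(124, 82) = 13904/(-7 + 82) = 13904/75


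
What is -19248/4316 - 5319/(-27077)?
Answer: -124555323/29216083 ≈ -4.2632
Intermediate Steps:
-19248/4316 - 5319/(-27077) = -19248*1/4316 - 5319*(-1/27077) = -4812/1079 + 5319/27077 = -124555323/29216083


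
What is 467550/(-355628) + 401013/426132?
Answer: -224708593/601366948 ≈ -0.37366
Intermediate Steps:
467550/(-355628) + 401013/426132 = 467550*(-1/355628) + 401013*(1/426132) = -233775/177814 + 44557/47348 = -224708593/601366948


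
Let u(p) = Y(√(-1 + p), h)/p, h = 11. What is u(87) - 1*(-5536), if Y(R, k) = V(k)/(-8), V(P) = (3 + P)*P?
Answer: 1926451/348 ≈ 5535.8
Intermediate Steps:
V(P) = P*(3 + P)
Y(R, k) = -k*(3 + k)/8 (Y(R, k) = (k*(3 + k))/(-8) = (k*(3 + k))*(-⅛) = -k*(3 + k)/8)
u(p) = -77/(4*p) (u(p) = (-⅛*11*(3 + 11))/p = (-⅛*11*14)/p = -77/(4*p))
u(87) - 1*(-5536) = -77/4/87 - 1*(-5536) = -77/4*1/87 + 5536 = -77/348 + 5536 = 1926451/348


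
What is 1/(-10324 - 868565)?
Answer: -1/878889 ≈ -1.1378e-6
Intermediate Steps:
1/(-10324 - 868565) = 1/(-878889) = -1/878889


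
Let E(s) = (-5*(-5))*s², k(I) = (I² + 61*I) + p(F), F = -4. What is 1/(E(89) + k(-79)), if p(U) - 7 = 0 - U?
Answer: 1/199458 ≈ 5.0136e-6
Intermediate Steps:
p(U) = 7 - U (p(U) = 7 + (0 - U) = 7 - U)
k(I) = 11 + I² + 61*I (k(I) = (I² + 61*I) + (7 - 1*(-4)) = (I² + 61*I) + (7 + 4) = (I² + 61*I) + 11 = 11 + I² + 61*I)
E(s) = 25*s²
1/(E(89) + k(-79)) = 1/(25*89² + (11 + (-79)² + 61*(-79))) = 1/(25*7921 + (11 + 6241 - 4819)) = 1/(198025 + 1433) = 1/199458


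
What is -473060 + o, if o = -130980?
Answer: -604040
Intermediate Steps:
-473060 + o = -473060 - 130980 = -604040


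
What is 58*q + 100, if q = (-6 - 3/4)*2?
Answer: -683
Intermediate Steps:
q = -27/2 (q = (-6 - 3*¼)*2 = (-6 - ¾)*2 = -27/4*2 = -27/2 ≈ -13.500)
58*q + 100 = 58*(-27/2) + 100 = -783 + 100 = -683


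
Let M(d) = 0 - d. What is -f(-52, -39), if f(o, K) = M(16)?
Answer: 16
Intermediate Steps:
M(d) = -d
f(o, K) = -16 (f(o, K) = -1*16 = -16)
-f(-52, -39) = -1*(-16) = 16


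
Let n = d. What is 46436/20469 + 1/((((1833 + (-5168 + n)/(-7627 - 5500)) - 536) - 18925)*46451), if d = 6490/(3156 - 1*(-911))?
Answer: 676646155512700441925/298265788712325871278 ≈ 2.2686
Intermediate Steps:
d = 6490/4067 (d = 6490/(3156 + 911) = 6490/4067 ≈ 1.5958)
n = 6490/4067 ≈ 1.5958
46436/20469 + 1/((((1833 + (-5168 + n)/(-7627 - 5500)) - 536) - 18925)*46451) = 46436/20469 + 1/(((1833 + (-5168 + 6490/4067)/(-7627 - 5500)) - 536) - 18925*46451) = 46436*(1/20469) + (1/46451)/(((1833 - 21011766/4067/(-13127)) - 536) - 18925) = 46436/20469 + (1/46451)/(((1833 - 21011766/4067*(-1/13127)) - 536) - 18925) = 46436/20469 + (1/46451)/(((1833 + 21011766/53387509) - 536) - 18925) = 46436/20469 + (1/46451)/((97880315763/53387509 - 536) - 18925) = 46436/20469 + (1/46451)/(69264610939/53387509 - 18925) = 46436/20469 + (1/46451)/(-941093996886/53387509) = 46436/20469 - 53387509/941093996886*1/46451 = 46436/20469 - 53387509/43714757249351586 = 676646155512700441925/298265788712325871278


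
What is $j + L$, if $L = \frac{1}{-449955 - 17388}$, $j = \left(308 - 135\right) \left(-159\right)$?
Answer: $- \frac{12855203902}{467343} \approx -27507.0$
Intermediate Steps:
$j = -27507$ ($j = 173 \left(-159\right) = -27507$)
$L = - \frac{1}{467343}$ ($L = \frac{1}{-467343} = - \frac{1}{467343} \approx -2.1398 \cdot 10^{-6}$)
$j + L = -27507 - \frac{1}{467343} = - \frac{12855203902}{467343}$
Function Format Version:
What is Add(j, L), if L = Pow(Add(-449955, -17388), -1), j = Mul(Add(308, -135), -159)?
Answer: Rational(-12855203902, 467343) ≈ -27507.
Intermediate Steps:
j = -27507 (j = Mul(173, -159) = -27507)
L = Rational(-1, 467343) (L = Pow(-467343, -1) = Rational(-1, 467343) ≈ -2.1398e-6)
Add(j, L) = Add(-27507, Rational(-1, 467343)) = Rational(-12855203902, 467343)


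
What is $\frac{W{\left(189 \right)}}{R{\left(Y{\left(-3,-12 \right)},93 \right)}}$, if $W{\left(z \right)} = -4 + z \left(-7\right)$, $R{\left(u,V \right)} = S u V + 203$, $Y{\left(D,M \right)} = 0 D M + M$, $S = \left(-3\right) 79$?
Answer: $- \frac{1327}{264695} \approx -0.0050133$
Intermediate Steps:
$S = -237$
$Y{\left(D,M \right)} = M$ ($Y{\left(D,M \right)} = 0 M + M = 0 + M = M$)
$R{\left(u,V \right)} = 203 - 237 V u$ ($R{\left(u,V \right)} = - 237 u V + 203 = - 237 V u + 203 = 203 - 237 V u$)
$W{\left(z \right)} = -4 - 7 z$
$\frac{W{\left(189 \right)}}{R{\left(Y{\left(-3,-12 \right)},93 \right)}} = \frac{-4 - 1323}{203 - 22041 \left(-12\right)} = \frac{-4 - 1323}{203 + 264492} = - \frac{1327}{264695}$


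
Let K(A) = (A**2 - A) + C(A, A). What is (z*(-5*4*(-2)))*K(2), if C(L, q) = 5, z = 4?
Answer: 1120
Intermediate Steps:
K(A) = 5 + A**2 - A (K(A) = (A**2 - A) + 5 = 5 + A**2 - A)
(z*(-5*4*(-2)))*K(2) = (4*(-5*4*(-2)))*(5 + 2**2 - 1*2) = (4*(-20*(-2)))*(5 + 4 - 2) = (4*40)*7 = 160*7 = 1120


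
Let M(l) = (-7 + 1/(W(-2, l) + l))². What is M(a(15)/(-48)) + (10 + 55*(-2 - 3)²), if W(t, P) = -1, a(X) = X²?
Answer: 11895594/8281 ≈ 1436.5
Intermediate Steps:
M(l) = (-7 + 1/(-1 + l))²
M(a(15)/(-48)) + (10 + 55*(-2 - 3)²) = (-8 + 7*(15²/(-48)))²/(-1 + 15²/(-48))² + (10 + 55*(-2 - 3)²) = (-8 + 7*(225*(-1/48)))²/(-1 + 225*(-1/48))² + (10 + 55*(-5)²) = (-8 + 7*(-75/16))²/(-1 - 75/16)² + (10 + 55*25) = (-8 - 525/16)²/(-91/16)² + (10 + 1375) = 256*(-653/16)²/8281 + 1385 = (256/8281)*(426409/256) + 1385 = 426409/8281 + 1385 = 11895594/8281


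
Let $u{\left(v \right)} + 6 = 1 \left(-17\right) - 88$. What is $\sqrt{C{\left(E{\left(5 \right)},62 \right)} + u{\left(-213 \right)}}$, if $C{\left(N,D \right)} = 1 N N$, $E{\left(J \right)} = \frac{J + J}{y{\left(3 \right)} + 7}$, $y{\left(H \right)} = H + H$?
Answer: $\frac{i \sqrt{18659}}{13} \approx 10.508 i$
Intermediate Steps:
$y{\left(H \right)} = 2 H$
$E{\left(J \right)} = \frac{2 J}{13}$ ($E{\left(J \right)} = \frac{J + J}{2 \cdot 3 + 7} = \frac{2 J}{6 + 7} = \frac{2 J}{13}$)
$u{\left(v \right)} = -111$ ($u{\left(v \right)} = -6 + \left(1 \left(-17\right) - 88\right) = -6 - 105 = -111$)
$C{\left(N,D \right)} = N^{2}$ ($C{\left(N,D \right)} = N N = N^{2}$)
$\sqrt{C{\left(E{\left(5 \right)},62 \right)} + u{\left(-213 \right)}} = \sqrt{\left(\frac{2}{13} \cdot 5\right)^{2} - 111} = \sqrt{\left(\frac{10}{13}\right)^{2} - 111} = \sqrt{\frac{100}{169} - 111} = \sqrt{- \frac{18659}{169}} = \frac{i \sqrt{18659}}{13}$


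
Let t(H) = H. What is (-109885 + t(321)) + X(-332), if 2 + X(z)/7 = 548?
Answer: -105742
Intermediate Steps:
X(z) = 3822 (X(z) = -14 + 7*548 = -14 + 3836 = 3822)
(-109885 + t(321)) + X(-332) = (-109885 + 321) + 3822 = -109564 + 3822 = -105742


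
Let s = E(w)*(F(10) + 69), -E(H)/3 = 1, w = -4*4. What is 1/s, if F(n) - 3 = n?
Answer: -1/246 ≈ -0.0040650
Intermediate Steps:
F(n) = 3 + n
w = -16
E(H) = -3 (E(H) = -3*1 = -3)
s = -246 (s = -3*((3 + 10) + 69) = -3*(13 + 69) = -3*82 = -246)
1/s = 1/(-246) = -1/246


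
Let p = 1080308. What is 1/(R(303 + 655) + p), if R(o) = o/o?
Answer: 1/1080309 ≈ 9.2566e-7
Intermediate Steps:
R(o) = 1
1/(R(303 + 655) + p) = 1/(1 + 1080308) = 1/1080309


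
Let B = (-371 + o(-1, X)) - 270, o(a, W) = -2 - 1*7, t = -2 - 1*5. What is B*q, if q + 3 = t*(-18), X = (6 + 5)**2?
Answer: -79950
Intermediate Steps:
t = -7 (t = -2 - 5 = -7)
X = 121 (X = 11**2 = 121)
o(a, W) = -9 (o(a, W) = -2 - 7 = -9)
B = -650 (B = (-371 - 9) - 270 = -380 - 270 = -650)
q = 123 (q = -3 - 7*(-18) = -3 + 126 = 123)
B*q = -650*123 = -79950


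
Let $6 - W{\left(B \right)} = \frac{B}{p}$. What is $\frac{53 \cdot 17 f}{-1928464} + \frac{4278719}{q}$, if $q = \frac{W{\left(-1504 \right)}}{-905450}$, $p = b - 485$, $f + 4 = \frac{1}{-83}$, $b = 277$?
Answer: $\frac{503838368182827573083}{160062512} \approx 3.1478 \cdot 10^{12}$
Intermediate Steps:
$f = - \frac{333}{83}$ ($f = -4 + \frac{1}{-83} = -4 - \frac{1}{83} = - \frac{333}{83} \approx -4.012$)
$p = -208$ ($p = 277 - 485 = -208$)
$W{\left(B \right)} = 6 + \frac{B}{208}$ ($W{\left(B \right)} = 6 - \frac{B}{-208} = 6 - B \left(- \frac{1}{208}\right) = 6 - - \frac{B}{208} = 6 + \frac{B}{208}$)
$q = \frac{8}{5885425}$ ($q = \frac{6 + \frac{1}{208} \left(-1504\right)}{-905450} = \left(6 - \frac{94}{13}\right) \left(- \frac{1}{905450}\right) = \left(- \frac{16}{13}\right) \left(- \frac{1}{905450}\right) = \frac{8}{5885425} \approx 1.3593 \cdot 10^{-6}$)
$\frac{53 \cdot 17 f}{-1928464} + \frac{4278719}{q} = \frac{53 \cdot 17 \left(- \frac{333}{83}\right)}{-1928464} + \frac{4278719}{\frac{8}{5885425}} = 901 \left(- \frac{333}{83}\right) \left(- \frac{1}{1928464}\right) + 4278719 \cdot \frac{5885425}{8} = \left(- \frac{300033}{83}\right) \left(- \frac{1}{1928464}\right) + \frac{25182079770575}{8} = \frac{300033}{160062512} + \frac{25182079770575}{8} = \frac{503838368182827573083}{160062512}$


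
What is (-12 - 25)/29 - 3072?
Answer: -89125/29 ≈ -3073.3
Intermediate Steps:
(-12 - 25)/29 - 3072 = -37*1/29 - 3072 = -37/29 - 3072 = -89125/29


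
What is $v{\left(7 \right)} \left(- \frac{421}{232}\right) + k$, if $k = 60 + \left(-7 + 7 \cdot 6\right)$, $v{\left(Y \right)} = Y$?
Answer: $\frac{19093}{232} \approx 82.297$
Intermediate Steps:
$k = 95$ ($k = 60 + \left(-7 + 42\right) = 60 + 35 = 95$)
$v{\left(7 \right)} \left(- \frac{421}{232}\right) + k = 7 \left(- \frac{421}{232}\right) + 95 = - \frac{2947}{232} + 95 = \frac{19093}{232}$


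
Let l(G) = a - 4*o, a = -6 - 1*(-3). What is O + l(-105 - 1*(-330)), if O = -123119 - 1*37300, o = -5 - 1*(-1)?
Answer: -160406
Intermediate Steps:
a = -3 (a = -6 + 3 = -3)
o = -4 (o = -5 + 1 = -4)
l(G) = 13 (l(G) = -3 - 4*(-4) = -3 + 16 = 13)
O = -160419 (O = -123119 - 37300 = -160419)
O + l(-105 - 1*(-330)) = -160419 + 13 = -160406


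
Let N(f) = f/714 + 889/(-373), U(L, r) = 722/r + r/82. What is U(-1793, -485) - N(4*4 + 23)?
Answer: -4478967159/882635495 ≈ -5.0745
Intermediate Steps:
U(L, r) = 722/r + r/82 (U(L, r) = 722/r + r*(1/82) = 722/r + r/82)
N(f) = -889/373 + f/714 (N(f) = f*(1/714) + 889*(-1/373) = f/714 - 889/373 = -889/373 + f/714)
U(-1793, -485) - N(4*4 + 23) = (722/(-485) + (1/82)*(-485)) - (-889/373 + (4*4 + 23)/714) = (722*(-1/485) - 485/82) - (-889/373 + (16 + 23)/714) = (-722/485 - 485/82) - (-889/373 + (1/714)*39) = -294429/39770 - (-889/373 + 13/238) = -294429/39770 - 1*(-206733/88774) = -294429/39770 + 206733/88774 = -4478967159/882635495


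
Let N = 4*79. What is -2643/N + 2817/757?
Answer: -1110579/239212 ≈ -4.6427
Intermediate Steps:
N = 316
-2643/N + 2817/757 = -2643/316 + 2817/757 = -1110579/239212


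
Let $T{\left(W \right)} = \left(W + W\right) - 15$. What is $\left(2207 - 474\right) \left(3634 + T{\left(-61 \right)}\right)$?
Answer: $6060301$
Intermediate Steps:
$T{\left(W \right)} = -15 + 2 W$ ($T{\left(W \right)} = 2 W - 15 = -15 + 2 W$)
$\left(2207 - 474\right) \left(3634 + T{\left(-61 \right)}\right) = \left(2207 - 474\right) \left(3634 + \left(-15 + 2 \left(-61\right)\right)\right) = 1733 \left(3634 - 137\right) = 1733 \cdot 3497 = 6060301$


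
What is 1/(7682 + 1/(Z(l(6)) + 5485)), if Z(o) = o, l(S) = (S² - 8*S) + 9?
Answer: 5482/42112725 ≈ 0.00013017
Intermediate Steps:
l(S) = 9 + S² - 8*S
1/(7682 + 1/(Z(l(6)) + 5485)) = 1/(7682 + 1/((9 + 6² - 8*6) + 5485)) = 1/(7682 + 1/((9 + 36 - 48) + 5485)) = 1/(7682 + 1/(-3 + 5485)) = 1/(7682 + 1/5482) = 1/(42112725/5482) = 5482/42112725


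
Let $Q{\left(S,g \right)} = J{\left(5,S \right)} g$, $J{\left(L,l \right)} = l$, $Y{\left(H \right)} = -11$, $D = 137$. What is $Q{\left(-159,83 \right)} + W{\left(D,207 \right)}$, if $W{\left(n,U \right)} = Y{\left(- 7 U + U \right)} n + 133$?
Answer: $-14571$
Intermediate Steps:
$W{\left(n,U \right)} = 133 - 11 n$ ($W{\left(n,U \right)} = - 11 n + 133 = 133 - 11 n$)
$Q{\left(S,g \right)} = S g$
$Q{\left(-159,83 \right)} + W{\left(D,207 \right)} = \left(-159\right) 83 + \left(133 - 1507\right) = -13197 + \left(133 - 1507\right) = -13197 - 1374 = -14571$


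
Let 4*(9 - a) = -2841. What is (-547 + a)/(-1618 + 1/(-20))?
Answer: -3445/32361 ≈ -0.10646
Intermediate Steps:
a = 2877/4 (a = 9 - 1/4*(-2841) = 9 + 2841/4 = 2877/4 ≈ 719.25)
(-547 + a)/(-1618 + 1/(-20)) = (-547 + 2877/4)/(-1618 + 1/(-20)) = 689/(4*(-1618 - 1/20)) = 689/(4*(-32361/20)) = (689/4)*(-20/32361) = -3445/32361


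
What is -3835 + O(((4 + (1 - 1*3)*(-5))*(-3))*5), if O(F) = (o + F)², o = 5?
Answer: 38190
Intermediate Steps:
O(F) = (5 + F)²
-3835 + O(((4 + (1 - 1*3)*(-5))*(-3))*5) = -3835 + (5 + ((4 + (1 - 1*3)*(-5))*(-3))*5)² = -3835 + (5 + ((4 + (1 - 3)*(-5))*(-3))*5)² = -3835 + (5 + ((4 - 2*(-5))*(-3))*5)² = -3835 + (5 + ((4 + 10)*(-3))*5)² = -3835 + (5 + (14*(-3))*5)² = -3835 + (5 - 42*5)² = -3835 + (5 - 210)² = -3835 + (-205)² = -3835 + 42025 = 38190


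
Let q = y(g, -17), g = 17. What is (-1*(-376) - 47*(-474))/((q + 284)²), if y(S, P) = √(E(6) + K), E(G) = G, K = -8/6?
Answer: 203886/(852 + √42)² ≈ 0.27665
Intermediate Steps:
K = -4/3 (K = -8*⅙ = -4/3 ≈ -1.3333)
y(S, P) = √42/3 (y(S, P) = √(6 - 4/3) = √(14/3) = √42/3)
q = √42/3 ≈ 2.1602
(-1*(-376) - 47*(-474))/((q + 284)²) = (-1*(-376) - 47*(-474))/((√42/3 + 284)²) = (376 + 22278)/((284 + √42/3)²) = 22654/(284 + √42/3)²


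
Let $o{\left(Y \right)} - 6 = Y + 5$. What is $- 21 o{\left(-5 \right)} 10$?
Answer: $-1260$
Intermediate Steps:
$o{\left(Y \right)} = 11 + Y$ ($o{\left(Y \right)} = 6 + \left(Y + 5\right) = 6 + \left(5 + Y\right) = 11 + Y$)
$- 21 o{\left(-5 \right)} 10 = - 21 \left(11 - 5\right) 10 = \left(-21\right) 6 \cdot 10 = \left(-126\right) 10 = -1260$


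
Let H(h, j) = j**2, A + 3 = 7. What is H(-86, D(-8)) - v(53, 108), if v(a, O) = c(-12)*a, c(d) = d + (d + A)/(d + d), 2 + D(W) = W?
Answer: 2155/3 ≈ 718.33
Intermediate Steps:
A = 4 (A = -3 + 7 = 4)
D(W) = -2 + W
c(d) = d + (4 + d)/(2*d) (c(d) = d + (d + 4)/(d + d) = d + (4 + d)/((2*d)) = d + (4 + d)*(1/(2*d)) = d + (4 + d)/(2*d))
v(a, O) = -35*a/3 (v(a, O) = (1/2 - 12 + 2/(-12))*a = (1/2 - 12 + 2*(-1/12))*a = (1/2 - 12 - 1/6)*a = -35*a/3)
H(-86, D(-8)) - v(53, 108) = (-2 - 8)**2 - (-35)*53/3 = (-10)**2 - 1*(-1855/3) = 100 + 1855/3 = 2155/3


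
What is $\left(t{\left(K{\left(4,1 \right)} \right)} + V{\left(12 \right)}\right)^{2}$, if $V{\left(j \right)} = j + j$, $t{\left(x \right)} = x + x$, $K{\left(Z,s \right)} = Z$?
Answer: $1024$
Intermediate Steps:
$t{\left(x \right)} = 2 x$
$V{\left(j \right)} = 2 j$
$\left(t{\left(K{\left(4,1 \right)} \right)} + V{\left(12 \right)}\right)^{2} = \left(2 \cdot 4 + 2 \cdot 12\right)^{2} = \left(8 + 24\right)^{2} = 32^{2} = 1024$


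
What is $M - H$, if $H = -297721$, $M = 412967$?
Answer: $710688$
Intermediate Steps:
$M - H = 412967 - -297721 = 412967 + 297721 = 710688$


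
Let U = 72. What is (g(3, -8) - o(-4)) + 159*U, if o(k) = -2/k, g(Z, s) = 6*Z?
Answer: 22931/2 ≈ 11466.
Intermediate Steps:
(g(3, -8) - o(-4)) + 159*U = (6*3 - (-2)/(-4)) + 159*72 = (18 - (-2)*(-1)/4) + 11448 = (18 - 1*1/2) + 11448 = (18 - 1/2) + 11448 = 35/2 + 11448 = 22931/2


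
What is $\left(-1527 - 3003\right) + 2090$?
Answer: $-2440$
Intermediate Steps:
$\left(-1527 - 3003\right) + 2090 = -4530 + 2090 = -2440$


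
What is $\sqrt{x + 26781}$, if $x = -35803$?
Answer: $i \sqrt{9022} \approx 94.984 i$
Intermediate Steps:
$\sqrt{x + 26781} = \sqrt{-35803 + 26781} = \sqrt{-9022} = i \sqrt{9022}$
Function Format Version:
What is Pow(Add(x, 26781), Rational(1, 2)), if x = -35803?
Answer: Mul(I, Pow(9022, Rational(1, 2))) ≈ Mul(94.984, I)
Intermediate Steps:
Pow(Add(x, 26781), Rational(1, 2)) = Pow(Add(-35803, 26781), Rational(1, 2)) = Pow(-9022, Rational(1, 2)) = Mul(I, Pow(9022, Rational(1, 2)))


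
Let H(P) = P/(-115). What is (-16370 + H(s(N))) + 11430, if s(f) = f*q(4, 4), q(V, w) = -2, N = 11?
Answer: -568078/115 ≈ -4939.8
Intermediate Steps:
s(f) = -2*f (s(f) = f*(-2) = -2*f)
H(P) = -P/115 (H(P) = P*(-1/115) = -P/115)
(-16370 + H(s(N))) + 11430 = (-16370 - (-2)*11/115) + 11430 = (-16370 - 1/115*(-22)) + 11430 = (-16370 + 22/115) + 11430 = -1882528/115 + 11430 = -568078/115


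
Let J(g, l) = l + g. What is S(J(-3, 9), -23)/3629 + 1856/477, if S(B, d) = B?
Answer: 6738286/1731033 ≈ 3.8926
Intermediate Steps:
J(g, l) = g + l
S(J(-3, 9), -23)/3629 + 1856/477 = (-3 + 9)/3629 + 1856/477 = 6*(1/3629) + 1856*(1/477) = 6/3629 + 1856/477 = 6738286/1731033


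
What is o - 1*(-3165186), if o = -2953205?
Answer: 211981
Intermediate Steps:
o - 1*(-3165186) = -2953205 - 1*(-3165186) = -2953205 + 3165186 = 211981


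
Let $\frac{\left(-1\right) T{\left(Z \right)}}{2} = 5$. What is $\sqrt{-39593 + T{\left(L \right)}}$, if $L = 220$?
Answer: $i \sqrt{39603} \approx 199.01 i$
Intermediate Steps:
$T{\left(Z \right)} = -10$ ($T{\left(Z \right)} = \left(-2\right) 5 = -10$)
$\sqrt{-39593 + T{\left(L \right)}} = \sqrt{-39593 - 10} = \sqrt{-39603} = i \sqrt{39603}$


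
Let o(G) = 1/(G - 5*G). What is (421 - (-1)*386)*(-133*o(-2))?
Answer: -107331/8 ≈ -13416.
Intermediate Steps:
o(G) = -1/(4*G) (o(G) = 1/(-4*G) = -1/(4*G))
(421 - (-1)*386)*(-133*o(-2)) = (421 - (-1)*386)*(-(-133)/(4*(-2))) = (421 - 1*(-386))*(-(-133)*(-1)/(4*2)) = (421 + 386)*(-133*⅛) = 807*(-133/8) = -107331/8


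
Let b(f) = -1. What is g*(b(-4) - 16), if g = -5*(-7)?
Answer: -595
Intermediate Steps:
g = 35
g*(b(-4) - 16) = 35*(-1 - 16) = 35*(-17) = -595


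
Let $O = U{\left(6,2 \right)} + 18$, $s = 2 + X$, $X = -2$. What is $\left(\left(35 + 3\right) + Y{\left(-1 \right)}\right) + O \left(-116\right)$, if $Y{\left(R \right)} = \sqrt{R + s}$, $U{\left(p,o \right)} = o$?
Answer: $-2282 + i \approx -2282.0 + 1.0 i$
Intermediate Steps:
$s = 0$ ($s = 2 - 2 = 0$)
$O = 20$ ($O = 2 + 18 = 20$)
$Y{\left(R \right)} = \sqrt{R}$ ($Y{\left(R \right)} = \sqrt{R + 0} = \sqrt{R}$)
$\left(\left(35 + 3\right) + Y{\left(-1 \right)}\right) + O \left(-116\right) = \left(\left(35 + 3\right) + \sqrt{-1}\right) + 20 \left(-116\right) = \left(38 + i\right) - 2320 = -2282 + i$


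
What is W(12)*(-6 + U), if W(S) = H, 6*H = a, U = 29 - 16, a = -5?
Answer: -35/6 ≈ -5.8333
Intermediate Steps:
U = 13
H = -⅚ (H = (⅙)*(-5) = -⅚ ≈ -0.83333)
W(S) = -⅚
W(12)*(-6 + U) = -5*(-6 + 13)/6 = -⅚*7 = -35/6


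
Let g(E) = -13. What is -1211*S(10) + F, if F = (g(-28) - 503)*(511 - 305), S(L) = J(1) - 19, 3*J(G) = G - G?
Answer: -83287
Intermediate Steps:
J(G) = 0 (J(G) = (G - G)/3 = (⅓)*0 = 0)
S(L) = -19 (S(L) = 0 - 19 = -19)
F = -106296 (F = (-13 - 503)*(511 - 305) = -516*206 = -106296)
-1211*S(10) + F = -1211*(-19) - 106296 = 23009 - 106296 = -83287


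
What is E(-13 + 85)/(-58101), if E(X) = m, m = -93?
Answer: 31/19367 ≈ 0.0016007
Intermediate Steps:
E(X) = -93
E(-13 + 85)/(-58101) = -93/(-58101) = -93*(-1/58101) = 31/19367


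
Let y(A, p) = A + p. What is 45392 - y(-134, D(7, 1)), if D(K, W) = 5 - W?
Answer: 45522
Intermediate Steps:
45392 - y(-134, D(7, 1)) = 45392 - (-134 + (5 - 1*1)) = 45392 - (-134 + (5 - 1)) = 45392 - (-134 + 4) = 45392 - 1*(-130) = 45392 + 130 = 45522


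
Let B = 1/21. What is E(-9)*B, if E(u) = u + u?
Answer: -6/7 ≈ -0.85714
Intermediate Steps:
E(u) = 2*u
B = 1/21 ≈ 0.047619
E(-9)*B = (2*(-9))*(1/21) = -18*1/21 = -6/7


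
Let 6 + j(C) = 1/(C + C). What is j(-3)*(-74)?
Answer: 1369/3 ≈ 456.33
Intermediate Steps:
j(C) = -6 + 1/(2*C) (j(C) = -6 + 1/(C + C) = -6 + 1/(2*C))
j(-3)*(-74) = (-6 + (½)/(-3))*(-74) = (-6 + (½)*(-⅓))*(-74) = (-6 - ⅙)*(-74) = -37/6*(-74) = 1369/3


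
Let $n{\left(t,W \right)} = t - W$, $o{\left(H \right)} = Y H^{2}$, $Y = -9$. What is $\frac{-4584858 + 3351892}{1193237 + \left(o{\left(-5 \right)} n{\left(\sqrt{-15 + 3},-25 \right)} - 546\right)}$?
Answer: $- \frac{365903004439}{352281573964} - \frac{138708675 i \sqrt{3}}{352281573964} \approx -1.0387 - 0.00068198 i$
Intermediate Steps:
$o{\left(H \right)} = - 9 H^{2}$
$\frac{-4584858 + 3351892}{1193237 + \left(o{\left(-5 \right)} n{\left(\sqrt{-15 + 3},-25 \right)} - 546\right)} = \frac{-4584858 + 3351892}{1193237 - \left(546 - - 9 \left(-5\right)^{2} \left(\sqrt{-15 + 3} - -25\right)\right)} = - \frac{1232966}{1193237 - \left(546 - \left(-9\right) 25 \left(\sqrt{-12} + 25\right)\right)} = - \frac{1232966}{1193237 - \left(546 + 225 \left(2 i \sqrt{3} + 25\right)\right)} = - \frac{1232966}{1193237 - \left(546 + 225 \left(25 + 2 i \sqrt{3}\right)\right)} = - \frac{1232966}{1193237 - \left(6171 + 450 i \sqrt{3}\right)} = - \frac{1232966}{1187066 - 450 i \sqrt{3}}$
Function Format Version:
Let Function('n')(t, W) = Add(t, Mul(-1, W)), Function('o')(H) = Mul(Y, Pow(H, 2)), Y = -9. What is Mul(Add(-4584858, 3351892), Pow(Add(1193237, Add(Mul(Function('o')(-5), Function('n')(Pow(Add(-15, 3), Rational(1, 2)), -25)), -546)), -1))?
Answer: Add(Rational(-365903004439, 352281573964), Mul(Rational(-138708675, 352281573964), I, Pow(3, Rational(1, 2)))) ≈ Add(-1.0387, Mul(-0.00068198, I))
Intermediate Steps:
Function('o')(H) = Mul(-9, Pow(H, 2))
Mul(Add(-4584858, 3351892), Pow(Add(1193237, Add(Mul(Function('o')(-5), Function('n')(Pow(Add(-15, 3), Rational(1, 2)), -25)), -546)), -1)) = Mul(Add(-4584858, 3351892), Pow(Add(1193237, Add(Mul(Mul(-9, Pow(-5, 2)), Add(Pow(Add(-15, 3), Rational(1, 2)), Mul(-1, -25))), -546)), -1)) = Mul(-1232966, Pow(Add(1193237, Add(Mul(Mul(-9, 25), Add(Pow(-12, Rational(1, 2)), 25)), -546)), -1)) = Mul(-1232966, Pow(Add(1193237, Add(Mul(-225, Add(Mul(2, I, Pow(3, Rational(1, 2))), 25)), -546)), -1)) = Mul(-1232966, Pow(Add(1193237, Add(Mul(-225, Add(25, Mul(2, I, Pow(3, Rational(1, 2))))), -546)), -1)) = Mul(-1232966, Pow(Add(1193237, Add(Add(-5625, Mul(-450, I, Pow(3, Rational(1, 2)))), -546)), -1)) = Mul(-1232966, Pow(Add(1193237, Add(-6171, Mul(-450, I, Pow(3, Rational(1, 2))))), -1)) = Mul(-1232966, Pow(Add(1187066, Mul(-450, I, Pow(3, Rational(1, 2)))), -1))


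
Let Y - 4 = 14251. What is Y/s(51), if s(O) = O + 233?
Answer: 14255/284 ≈ 50.194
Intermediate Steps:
Y = 14255 (Y = 4 + 14251 = 14255)
s(O) = 233 + O
Y/s(51) = 14255/(233 + 51) = 14255/284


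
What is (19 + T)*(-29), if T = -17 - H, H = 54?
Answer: 1508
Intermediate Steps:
T = -71 (T = -17 - 1*54 = -17 - 54 = -71)
(19 + T)*(-29) = (19 - 71)*(-29) = -52*(-29) = 1508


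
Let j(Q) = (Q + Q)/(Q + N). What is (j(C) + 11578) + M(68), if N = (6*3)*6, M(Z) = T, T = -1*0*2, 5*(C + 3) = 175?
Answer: 405246/35 ≈ 11578.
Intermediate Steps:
C = 32 (C = -3 + (⅕)*175 = -3 + 35 = 32)
T = 0 (T = 0*2 = 0)
M(Z) = 0
N = 108 (N = 18*6 = 108)
j(Q) = 2*Q/(108 + Q) (j(Q) = (Q + Q)/(Q + 108) = (2*Q)/(108 + Q) = 2*Q/(108 + Q))
(j(C) + 11578) + M(68) = (2*32/(108 + 32) + 11578) + 0 = (2*32/140 + 11578) + 0 = (2*32*(1/140) + 11578) + 0 = (16/35 + 11578) + 0 = 405246/35 + 0 = 405246/35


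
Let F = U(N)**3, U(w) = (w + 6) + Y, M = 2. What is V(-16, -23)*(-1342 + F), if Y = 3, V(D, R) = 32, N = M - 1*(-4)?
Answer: 65056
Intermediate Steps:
N = 6 (N = 2 - 1*(-4) = 2 + 4 = 6)
U(w) = 9 + w (U(w) = (w + 6) + 3 = (6 + w) + 3 = 9 + w)
F = 3375 (F = (9 + 6)**3 = 15**3 = 3375)
V(-16, -23)*(-1342 + F) = 32*(-1342 + 3375) = 32*2033 = 65056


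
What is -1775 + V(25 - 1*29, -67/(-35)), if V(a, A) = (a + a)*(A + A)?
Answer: -63197/35 ≈ -1805.6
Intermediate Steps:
V(a, A) = 4*A*a (V(a, A) = (2*a)*(2*A) = 4*A*a)
-1775 + V(25 - 1*29, -67/(-35)) = -1775 + 4*(-67/(-35))*(25 - 1*29) = -1775 + 4*(-67*(-1/35))*(25 - 29) = -1775 + 4*(67/35)*(-4) = -1775 - 1072/35 = -63197/35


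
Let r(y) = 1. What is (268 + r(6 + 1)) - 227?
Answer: 42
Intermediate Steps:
(268 + r(6 + 1)) - 227 = (268 + 1) - 227 = 269 - 227 = 42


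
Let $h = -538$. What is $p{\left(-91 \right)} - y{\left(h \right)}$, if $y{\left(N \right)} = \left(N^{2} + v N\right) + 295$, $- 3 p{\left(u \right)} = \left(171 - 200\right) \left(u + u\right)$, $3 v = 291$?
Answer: $- \frac{717937}{3} \approx -2.3931 \cdot 10^{5}$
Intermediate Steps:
$v = 97$ ($v = \frac{1}{3} \cdot 291 = 97$)
$p{\left(u \right)} = \frac{58 u}{3}$ ($p{\left(u \right)} = - \frac{\left(171 - 200\right) \left(u + u\right)}{3} = - \frac{\left(-29\right) 2 u}{3} = - \frac{\left(-58\right) u}{3} = \frac{58 u}{3}$)
$y{\left(N \right)} = 295 + N^{2} + 97 N$ ($y{\left(N \right)} = \left(N^{2} + 97 N\right) + 295 = 295 + N^{2} + 97 N$)
$p{\left(-91 \right)} - y{\left(h \right)} = \frac{58}{3} \left(-91\right) - \left(295 + \left(-538\right)^{2} + 97 \left(-538\right)\right) = - \frac{5278}{3} - \left(295 + 289444 - 52186\right) = - \frac{5278}{3} - 237553 = - \frac{717937}{3}$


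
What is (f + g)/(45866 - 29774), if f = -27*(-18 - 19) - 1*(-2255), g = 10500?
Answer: 6877/8046 ≈ 0.85471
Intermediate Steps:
f = 3254 (f = -27*(-37) + 2255 = 999 + 2255 = 3254)
(f + g)/(45866 - 29774) = (3254 + 10500)/(45866 - 29774) = 13754/16092 = 13754*(1/16092) = 6877/8046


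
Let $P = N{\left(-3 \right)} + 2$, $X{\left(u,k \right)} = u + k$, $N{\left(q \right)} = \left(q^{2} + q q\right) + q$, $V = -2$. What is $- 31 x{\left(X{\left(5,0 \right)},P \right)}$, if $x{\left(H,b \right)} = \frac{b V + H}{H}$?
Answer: $\frac{899}{5} \approx 179.8$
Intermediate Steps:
$N{\left(q \right)} = q + 2 q^{2}$ ($N{\left(q \right)} = \left(q^{2} + q^{2}\right) + q = 2 q^{2} + q = q + 2 q^{2}$)
$X{\left(u,k \right)} = k + u$
$P = 17$ ($P = - 3 \left(1 + 2 \left(-3\right)\right) + 2 = - 3 \left(1 - 6\right) + 2 = \left(-3\right) \left(-5\right) + 2 = 15 + 2 = 17$)
$x{\left(H,b \right)} = \frac{H - 2 b}{H}$ ($x{\left(H,b \right)} = \frac{b \left(-2\right) + H}{H} = \frac{- 2 b + H}{H} = \frac{H - 2 b}{H}$)
$- 31 x{\left(X{\left(5,0 \right)},P \right)} = - 31 \frac{\left(0 + 5\right) - 34}{0 + 5} = - 31 \frac{5 - 34}{5} = - 31 \cdot \frac{1}{5} \left(-29\right) = \left(-31\right) \left(- \frac{29}{5}\right) = \frac{899}{5}$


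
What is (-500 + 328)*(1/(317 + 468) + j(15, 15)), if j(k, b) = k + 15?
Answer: -4050772/785 ≈ -5160.2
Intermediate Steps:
j(k, b) = 15 + k
(-500 + 328)*(1/(317 + 468) + j(15, 15)) = (-500 + 328)*(1/(317 + 468) + (15 + 15)) = -172*(1/785 + 30) = -172*23551/785 = -4050772/785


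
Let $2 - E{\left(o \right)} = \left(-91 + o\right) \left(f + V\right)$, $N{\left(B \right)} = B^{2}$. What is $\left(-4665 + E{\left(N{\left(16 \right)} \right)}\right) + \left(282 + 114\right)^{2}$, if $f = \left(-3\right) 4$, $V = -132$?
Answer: $175913$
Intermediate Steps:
$f = -12$
$E{\left(o \right)} = -13102 + 144 o$ ($E{\left(o \right)} = 2 - \left(-91 + o\right) \left(-12 - 132\right) = 2 - \left(-91 + o\right) \left(-144\right) = 2 - \left(13104 - 144 o\right) = 2 + \left(-13104 + 144 o\right) = -13102 + 144 o$)
$\left(-4665 + E{\left(N{\left(16 \right)} \right)}\right) + \left(282 + 114\right)^{2} = \left(-4665 - \left(13102 - 144 \cdot 16^{2}\right)\right) + \left(282 + 114\right)^{2} = \left(-4665 + \left(-13102 + 144 \cdot 256\right)\right) + 396^{2} = \left(-4665 + \left(-13102 + 36864\right)\right) + 156816 = \left(-4665 + 23762\right) + 156816 = 19097 + 156816 = 175913$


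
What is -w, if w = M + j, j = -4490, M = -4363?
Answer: 8853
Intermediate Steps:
w = -8853 (w = -4363 - 4490 = -8853)
-w = -1*(-8853) = 8853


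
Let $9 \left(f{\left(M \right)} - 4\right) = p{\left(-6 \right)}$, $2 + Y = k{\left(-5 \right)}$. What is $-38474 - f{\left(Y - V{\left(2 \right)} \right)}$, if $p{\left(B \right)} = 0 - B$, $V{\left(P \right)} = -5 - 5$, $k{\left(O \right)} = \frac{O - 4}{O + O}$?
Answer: $- \frac{115436}{3} \approx -38479.0$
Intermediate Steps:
$k{\left(O \right)} = \frac{-4 + O}{2 O}$
$V{\left(P \right)} = -10$ ($V{\left(P \right)} = -5 - 5 = -10$)
$Y = - \frac{11}{10}$ ($Y = -2 + \frac{-4 - 5}{2 \left(-5\right)} = -2 + \frac{1}{2} \left(- \frac{1}{5}\right) \left(-9\right) = -2 + \frac{9}{10} = - \frac{11}{10} \approx -1.1$)
$p{\left(B \right)} = - B$
$f{\left(M \right)} = \frac{14}{3}$ ($f{\left(M \right)} = 4 + \frac{\left(-1\right) \left(-6\right)}{9} = 4 + \frac{1}{9} \cdot 6 = 4 + \frac{2}{3} = \frac{14}{3}$)
$-38474 - f{\left(Y - V{\left(2 \right)} \right)} = -38474 - \frac{14}{3} = - \frac{115436}{3}$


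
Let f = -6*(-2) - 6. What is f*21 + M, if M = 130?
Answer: 256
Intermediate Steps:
f = 6 (f = 12 - 6 = 6)
f*21 + M = 6*21 + 130 = 126 + 130 = 256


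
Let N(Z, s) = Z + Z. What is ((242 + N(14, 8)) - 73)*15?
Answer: 2955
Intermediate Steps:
N(Z, s) = 2*Z
((242 + N(14, 8)) - 73)*15 = ((242 + 2*14) - 73)*15 = ((242 + 28) - 73)*15 = (270 - 73)*15 = 197*15 = 2955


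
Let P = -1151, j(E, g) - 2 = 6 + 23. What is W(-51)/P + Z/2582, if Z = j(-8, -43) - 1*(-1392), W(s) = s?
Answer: 1769555/2971882 ≈ 0.59543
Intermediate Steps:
j(E, g) = 31 (j(E, g) = 2 + (6 + 23) = 2 + 29 = 31)
Z = 1423 (Z = 31 - 1*(-1392) = 31 + 1392 = 1423)
W(-51)/P + Z/2582 = -51/(-1151) + 1423/2582 = -51*(-1/1151) + 1423*(1/2582) = 51/1151 + 1423/2582 = 1769555/2971882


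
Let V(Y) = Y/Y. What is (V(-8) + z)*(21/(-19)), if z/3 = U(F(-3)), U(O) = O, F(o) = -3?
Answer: 168/19 ≈ 8.8421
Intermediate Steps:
V(Y) = 1
z = -9 (z = 3*(-3) = -9)
(V(-8) + z)*(21/(-19)) = (1 - 9)*(21/(-19)) = -168*(-1)/19 = -8*(-21/19) = 168/19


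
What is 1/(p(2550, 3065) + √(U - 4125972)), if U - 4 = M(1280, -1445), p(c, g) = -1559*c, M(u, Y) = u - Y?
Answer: -3975450/15804206825743 - I*√4123243/15804206825743 ≈ -2.5154e-7 - 1.2848e-10*I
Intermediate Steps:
U = 2729 (U = 4 + (1280 - 1*(-1445)) = 4 + (1280 + 1445) = 4 + 2725 = 2729)
1/(p(2550, 3065) + √(U - 4125972)) = 1/(-1559*2550 + √(2729 - 4125972)) = 1/(-3975450 + √(-4123243)) = 1/(-3975450 + I*√4123243)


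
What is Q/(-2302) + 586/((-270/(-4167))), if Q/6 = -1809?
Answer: 156224914/17265 ≈ 9048.6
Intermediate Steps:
Q = -10854 (Q = 6*(-1809) = -10854)
Q/(-2302) + 586/((-270/(-4167))) = -10854/(-2302) + 586/((-270/(-4167))) = -10854*(-1/2302) + 586/((-270*(-1/4167))) = 5427/1151 + 586/(30/463) = 5427/1151 + 586*(463/30) = 5427/1151 + 135659/15 = 156224914/17265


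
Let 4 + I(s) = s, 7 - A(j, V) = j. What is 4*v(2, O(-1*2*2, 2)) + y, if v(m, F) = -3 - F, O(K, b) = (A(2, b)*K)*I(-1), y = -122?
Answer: -534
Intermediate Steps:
A(j, V) = 7 - j
I(s) = -4 + s
O(K, b) = -25*K (O(K, b) = ((7 - 1*2)*K)*(-4 - 1) = ((7 - 2)*K)*(-5) = (5*K)*(-5) = -25*K)
4*v(2, O(-1*2*2, 2)) + y = 4*(-3 - (-25)*-1*2*2) - 122 = 4*(-3 - (-25)*(-2*2)) - 122 = 4*(-3 - (-25)*(-4)) - 122 = 4*(-3 - 1*100) - 122 = 4*(-3 - 100) - 122 = 4*(-103) - 122 = -412 - 122 = -534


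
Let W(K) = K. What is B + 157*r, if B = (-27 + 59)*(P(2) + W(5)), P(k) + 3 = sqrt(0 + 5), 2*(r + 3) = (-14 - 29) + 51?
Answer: 221 + 32*sqrt(5) ≈ 292.55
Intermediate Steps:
r = 1 (r = -3 + ((-14 - 29) + 51)/2 = -3 + (-43 + 51)/2 = -3 + (1/2)*8 = -3 + 4 = 1)
P(k) = -3 + sqrt(5) (P(k) = -3 + sqrt(0 + 5) = -3 + sqrt(5))
B = 64 + 32*sqrt(5) (B = (-27 + 59)*((-3 + sqrt(5)) + 5) = 32*(2 + sqrt(5)) = 64 + 32*sqrt(5) ≈ 135.55)
B + 157*r = (64 + 32*sqrt(5)) + 157*1 = (64 + 32*sqrt(5)) + 157 = 221 + 32*sqrt(5)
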